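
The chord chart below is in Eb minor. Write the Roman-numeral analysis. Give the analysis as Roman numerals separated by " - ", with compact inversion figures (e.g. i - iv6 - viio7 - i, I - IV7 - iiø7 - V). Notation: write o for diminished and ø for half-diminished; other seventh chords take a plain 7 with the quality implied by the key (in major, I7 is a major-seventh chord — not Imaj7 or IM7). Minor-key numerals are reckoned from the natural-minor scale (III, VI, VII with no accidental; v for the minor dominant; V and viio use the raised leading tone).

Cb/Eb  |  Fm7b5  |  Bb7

VI6 - iiø7 - V7

Cb/Eb has root Cb, degree 6 in Eb minor, so VI6.
Fm7b5: half-diminished seventh chord on F = scale degree 2 → iiø7.
Bb7: dominant seventh chord on Bb = scale degree 5 → V7.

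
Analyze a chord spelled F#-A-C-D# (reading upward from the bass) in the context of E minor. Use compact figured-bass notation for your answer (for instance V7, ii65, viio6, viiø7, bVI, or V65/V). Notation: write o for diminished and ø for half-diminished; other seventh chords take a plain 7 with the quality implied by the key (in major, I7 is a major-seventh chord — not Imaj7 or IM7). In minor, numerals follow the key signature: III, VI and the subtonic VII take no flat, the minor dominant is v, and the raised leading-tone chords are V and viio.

viio65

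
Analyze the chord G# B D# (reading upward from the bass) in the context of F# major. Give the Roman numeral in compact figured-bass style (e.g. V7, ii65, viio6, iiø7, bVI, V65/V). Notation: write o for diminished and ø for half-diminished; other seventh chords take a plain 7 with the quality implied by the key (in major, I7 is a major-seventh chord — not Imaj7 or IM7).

Stacked in thirds the chord is G#-B-D#: a minor triad on G#.
In F# major, G# is the supertonic; the diatonic minor triad there is ii.

ii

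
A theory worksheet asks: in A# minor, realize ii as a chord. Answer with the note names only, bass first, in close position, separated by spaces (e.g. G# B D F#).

B# D# F##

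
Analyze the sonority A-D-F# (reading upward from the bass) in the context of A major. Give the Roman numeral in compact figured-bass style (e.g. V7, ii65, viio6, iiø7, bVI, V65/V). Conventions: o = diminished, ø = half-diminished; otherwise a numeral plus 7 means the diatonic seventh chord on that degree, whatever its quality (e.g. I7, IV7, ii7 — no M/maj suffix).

The pitches D-F#-A form a major triad rooted on D.
In A major, D is the subdominant; the diatonic major triad there is IV.
With A in the bass the chord is in second inversion, so the figured bass is 64.

IV64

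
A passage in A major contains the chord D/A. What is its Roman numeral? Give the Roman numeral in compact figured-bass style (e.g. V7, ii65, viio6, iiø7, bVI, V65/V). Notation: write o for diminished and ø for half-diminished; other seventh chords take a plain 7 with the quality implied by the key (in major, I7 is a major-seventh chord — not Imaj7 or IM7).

IV64

The pitches D-F#-A form a major triad rooted on D.
D is scale degree 4 in A major, and a major triad on that degree is written IV.
With A in the bass the chord is in second inversion, so the figured bass is 64.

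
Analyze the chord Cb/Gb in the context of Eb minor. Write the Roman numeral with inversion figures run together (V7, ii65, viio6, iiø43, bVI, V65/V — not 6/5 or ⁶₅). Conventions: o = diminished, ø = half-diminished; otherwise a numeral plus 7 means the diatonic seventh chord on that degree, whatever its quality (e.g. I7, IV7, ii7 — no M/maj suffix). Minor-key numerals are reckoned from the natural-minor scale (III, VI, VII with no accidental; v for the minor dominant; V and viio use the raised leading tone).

Stacked in thirds the chord is Cb-Eb-Gb: a major triad on Cb.
Cb is scale degree 6 in Eb minor, and a major triad on that degree is written VI.
With Gb in the bass the chord is in second inversion, so the figured bass is 64.

VI64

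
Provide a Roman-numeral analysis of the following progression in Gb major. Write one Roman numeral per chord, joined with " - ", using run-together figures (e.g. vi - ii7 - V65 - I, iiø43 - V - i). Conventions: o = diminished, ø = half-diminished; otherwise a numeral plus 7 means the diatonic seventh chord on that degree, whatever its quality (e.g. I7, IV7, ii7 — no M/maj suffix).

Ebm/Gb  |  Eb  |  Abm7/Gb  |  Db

Ebm/Gb: minor triad on Eb = scale degree 6 → vi6.
Eb: a major triad on Eb, the applied dominant of ii → V/ii.
Abm7/Gb: minor seventh chord on Ab = scale degree 2 → ii42.
Db: major triad on Db = scale degree 5 → V.

vi6 - V/ii - ii42 - V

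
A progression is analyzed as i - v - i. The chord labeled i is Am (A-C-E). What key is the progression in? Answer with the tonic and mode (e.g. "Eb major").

i is given as A-C-E — a minor triad with root A.
If A is scale degree 1 and the mode makes that degree carry a minor triad, the tonic is A and the mode is minor.

A minor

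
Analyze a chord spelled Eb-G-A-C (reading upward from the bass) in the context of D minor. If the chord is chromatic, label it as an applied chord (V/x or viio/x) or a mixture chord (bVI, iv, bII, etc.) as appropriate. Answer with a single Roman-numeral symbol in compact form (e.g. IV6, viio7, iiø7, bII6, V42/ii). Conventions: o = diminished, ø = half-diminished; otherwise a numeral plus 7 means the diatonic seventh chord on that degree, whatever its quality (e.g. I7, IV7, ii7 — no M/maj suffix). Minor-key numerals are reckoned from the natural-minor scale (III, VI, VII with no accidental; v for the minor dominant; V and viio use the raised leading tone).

viiø43/VI

Stacked in thirds the chord is A-C-Eb-G: a half-diminished seventh chord on A.
A sits a half step below Bb (VI in D minor); a diminished chord there is the applied leading-tone chord of VI.
With Eb in the bass the chord is in second inversion, so the figured bass is 43.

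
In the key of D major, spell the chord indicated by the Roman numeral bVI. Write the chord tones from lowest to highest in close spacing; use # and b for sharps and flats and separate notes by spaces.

Bb D F

bVI is a major triad on the lowered sixth degree, borrowed from the parallel minor. In D major that root is Bb.
So the chord is Bb-D-F, a major triad.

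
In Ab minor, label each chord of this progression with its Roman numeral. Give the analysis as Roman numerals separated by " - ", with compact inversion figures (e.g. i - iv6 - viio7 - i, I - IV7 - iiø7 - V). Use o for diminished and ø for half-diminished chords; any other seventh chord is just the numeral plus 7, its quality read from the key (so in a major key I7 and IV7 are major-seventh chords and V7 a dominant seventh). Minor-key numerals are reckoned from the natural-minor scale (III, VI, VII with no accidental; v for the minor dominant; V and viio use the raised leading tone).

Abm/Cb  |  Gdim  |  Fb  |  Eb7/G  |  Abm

i6 - viio - VI - V65 - i

Abm/Cb has root Ab, degree 1 in Ab minor, so i6.
Gdim has root G, degree 7 in Ab minor, so viio.
Fb: root Fb is the submediant; major triad there is VI.
Eb7/G: root Eb is the dominant; dominant seventh chord there is V65.
Abm: root Ab is the tonic; minor triad there is i.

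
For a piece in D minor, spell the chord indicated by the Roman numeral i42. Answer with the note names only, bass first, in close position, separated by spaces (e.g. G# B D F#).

C D F A

The numeral's case and figure indicate a minor seventh chord. In D minor its root, the first degree, is D.
Stacking thirds from D gives D-F-A-C.
With the 42 figure the chord is in third inversion; from the bass C upward in close position it reads C-D-F-A.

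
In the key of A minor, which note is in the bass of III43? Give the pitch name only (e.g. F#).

III in A minor has root C; the chord is C-E-G-B.
The figure 43 means second inversion — the fifth is in the bass.

G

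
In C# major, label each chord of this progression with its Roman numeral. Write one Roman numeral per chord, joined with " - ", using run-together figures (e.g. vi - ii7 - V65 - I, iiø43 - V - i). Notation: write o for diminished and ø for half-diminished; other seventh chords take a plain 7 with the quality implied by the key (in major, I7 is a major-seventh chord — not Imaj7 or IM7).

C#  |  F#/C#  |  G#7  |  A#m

I - IV64 - V7 - vi

C#: root C# is the tonic; major triad there is I.
F#/C#: root F# is the subdominant; major triad there is IV64.
G#7 has root G#, degree 5 in C# major, so V7.
A#m: minor triad on A# = scale degree 6 → vi.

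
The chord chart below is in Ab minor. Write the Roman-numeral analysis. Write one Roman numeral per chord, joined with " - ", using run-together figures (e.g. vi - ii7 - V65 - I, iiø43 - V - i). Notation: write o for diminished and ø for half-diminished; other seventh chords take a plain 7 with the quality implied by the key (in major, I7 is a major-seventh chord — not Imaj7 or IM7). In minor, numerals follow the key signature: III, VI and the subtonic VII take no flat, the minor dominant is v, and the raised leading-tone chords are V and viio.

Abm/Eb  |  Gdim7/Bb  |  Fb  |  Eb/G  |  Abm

Abm/Eb has root Ab, degree 1 in Ab minor, so i64.
Gdim7/Bb: fully diminished seventh chord on G = scale degree 7 → viio65.
Fb: root Fb is the submediant; major triad there is VI.
Eb/G: major triad on Eb = scale degree 5 → V6.
Abm: root Ab is the tonic; minor triad there is i.

i64 - viio65 - VI - V6 - i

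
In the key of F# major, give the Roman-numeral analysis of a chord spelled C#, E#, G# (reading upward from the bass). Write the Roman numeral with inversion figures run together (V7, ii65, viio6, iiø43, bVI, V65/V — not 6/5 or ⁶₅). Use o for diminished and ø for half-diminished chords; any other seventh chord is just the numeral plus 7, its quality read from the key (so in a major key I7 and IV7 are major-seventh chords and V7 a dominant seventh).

V

The pitches C#-E#-G# form a major triad rooted on C#.
In F# major, C# is the dominant; the diatonic major triad there is V.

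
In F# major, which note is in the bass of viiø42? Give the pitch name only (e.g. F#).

D#

viiø in F# major has root E#; the chord is E#-G#-B-D#.
The figure 42 means third inversion — the seventh is in the bass.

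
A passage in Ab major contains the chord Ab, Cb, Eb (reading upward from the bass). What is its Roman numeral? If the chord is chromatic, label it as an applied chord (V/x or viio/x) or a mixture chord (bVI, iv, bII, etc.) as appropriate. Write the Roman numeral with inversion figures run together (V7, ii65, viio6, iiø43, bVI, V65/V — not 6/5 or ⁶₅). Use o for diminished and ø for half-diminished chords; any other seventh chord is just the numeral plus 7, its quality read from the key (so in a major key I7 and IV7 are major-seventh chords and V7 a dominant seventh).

The pitches Ab-Cb-Eb form a minor triad rooted on Ab.
Ab is the first degree of Ab major. This is the minor tonic, borrowed from the parallel minor.

i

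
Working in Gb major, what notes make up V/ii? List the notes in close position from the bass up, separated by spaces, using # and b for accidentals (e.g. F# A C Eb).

The slash means an applied dominant: we want the dominant of ii. In Gb major, ii is Ab minor, and its dominant is built on Eb.
Building a major triad on Eb gives Eb-G-Bb.

Eb G Bb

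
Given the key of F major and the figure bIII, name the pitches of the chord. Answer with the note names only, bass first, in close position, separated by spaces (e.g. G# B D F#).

Ab C Eb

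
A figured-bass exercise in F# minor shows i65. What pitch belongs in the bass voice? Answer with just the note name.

i in F# minor has root F#; the chord is F#-A-C#-E.
The figure 65 means first inversion — the third is in the bass.

A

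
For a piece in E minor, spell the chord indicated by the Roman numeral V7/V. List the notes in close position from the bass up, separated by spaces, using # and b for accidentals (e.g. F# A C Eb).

F# A# C# E

V7/V is a secondary dominant — the dominant seventh of V. V in E minor is B, so the applied chord's root is F#, a perfect fifth above.
Building a dominant seventh chord on F# gives F#-A#-C#-E.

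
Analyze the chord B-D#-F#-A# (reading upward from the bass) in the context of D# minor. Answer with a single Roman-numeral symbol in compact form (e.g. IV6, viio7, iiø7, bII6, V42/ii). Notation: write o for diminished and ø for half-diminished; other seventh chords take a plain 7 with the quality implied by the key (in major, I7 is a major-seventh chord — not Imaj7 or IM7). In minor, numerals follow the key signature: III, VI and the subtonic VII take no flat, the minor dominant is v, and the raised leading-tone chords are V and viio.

The pitches B-D#-F#-A# form a major seventh chord rooted on B.
B is scale degree 6 in D# minor, and a major seventh chord on that degree is written VI7.

VI7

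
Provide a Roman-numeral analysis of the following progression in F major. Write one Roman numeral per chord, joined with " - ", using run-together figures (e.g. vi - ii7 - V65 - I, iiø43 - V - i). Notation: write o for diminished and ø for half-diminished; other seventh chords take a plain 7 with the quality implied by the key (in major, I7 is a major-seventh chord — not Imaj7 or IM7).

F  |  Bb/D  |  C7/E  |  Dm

F: major triad on F = scale degree 1 → I.
Bb/D has root Bb, degree 4 in F major, so IV6.
C7/E: root C is the dominant; dominant seventh chord there is V65.
Dm: root D is the submediant; minor triad there is vi.

I - IV6 - V65 - vi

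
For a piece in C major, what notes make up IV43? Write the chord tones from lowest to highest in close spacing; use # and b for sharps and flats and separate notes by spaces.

C E F A

In C major, the fourth degree is F, and the diatonic chord built there is a major seventh chord.
That chord is spelled F-A-C-E.
With the 43 figure the chord is in second inversion; from the bass C upward in close position it reads C-E-F-A.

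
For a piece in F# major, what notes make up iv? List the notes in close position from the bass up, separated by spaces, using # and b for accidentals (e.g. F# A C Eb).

B D F#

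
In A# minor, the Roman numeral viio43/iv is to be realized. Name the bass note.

The applied chord viio43/iv is rooted on C##: C##-E#-G#-B.
The figure 43 means second inversion — the fifth is in the bass.

G#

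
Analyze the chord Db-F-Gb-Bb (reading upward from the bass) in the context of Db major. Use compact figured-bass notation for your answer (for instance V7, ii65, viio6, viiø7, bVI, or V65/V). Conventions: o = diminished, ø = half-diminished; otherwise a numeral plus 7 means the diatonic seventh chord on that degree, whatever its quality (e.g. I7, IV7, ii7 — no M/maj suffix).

IV43

Stacked in thirds the chord is Gb-Bb-Db-F: a major seventh chord on Gb.
In Db major, Gb is the subdominant; the diatonic major seventh chord there is IV7.
With Db in the bass the chord is in second inversion, so the figured bass is 43.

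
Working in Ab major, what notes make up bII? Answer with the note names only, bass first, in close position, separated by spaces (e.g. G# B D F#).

Bbb Db Fb

bII is the Neapolitan chord — a major triad on the lowered second degree. In Ab major that root is Bbb.
So the chord is Bbb-Db-Fb, a major triad.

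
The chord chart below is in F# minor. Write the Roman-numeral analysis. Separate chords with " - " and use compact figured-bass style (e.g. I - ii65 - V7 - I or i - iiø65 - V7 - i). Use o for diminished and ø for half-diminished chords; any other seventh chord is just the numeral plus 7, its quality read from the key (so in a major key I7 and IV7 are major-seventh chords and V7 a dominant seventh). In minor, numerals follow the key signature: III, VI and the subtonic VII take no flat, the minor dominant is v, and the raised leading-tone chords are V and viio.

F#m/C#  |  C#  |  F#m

F#m/C#: root F# is the tonic; minor triad there is i64.
C#: root C# is the dominant; major triad there is V.
F#m has root F#, degree 1 in F# minor, so i.

i64 - V - i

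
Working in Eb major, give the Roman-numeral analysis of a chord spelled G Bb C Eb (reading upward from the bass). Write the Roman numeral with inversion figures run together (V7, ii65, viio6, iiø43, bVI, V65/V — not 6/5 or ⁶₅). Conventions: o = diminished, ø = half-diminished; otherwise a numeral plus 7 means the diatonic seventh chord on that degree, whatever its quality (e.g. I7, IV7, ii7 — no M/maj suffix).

Stacked in thirds the chord is C-Eb-G-Bb: a minor seventh chord on C.
In Eb major, C is the submediant; the diatonic minor seventh chord there is vi7.
With G in the bass the chord is in second inversion, so the figured bass is 43.

vi43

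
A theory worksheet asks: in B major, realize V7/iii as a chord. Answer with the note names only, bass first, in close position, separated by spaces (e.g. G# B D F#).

A# C## E# G#

The slash means an applied dominant: we want the dominant of iii. In B major, iii is D# minor, and its dominant is built on A#.
Building a dominant seventh chord on A# gives A#-C##-E#-G#.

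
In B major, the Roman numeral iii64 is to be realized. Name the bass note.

iii in B major has root D#; the chord is D#-F#-A#.
The figure 64 means second inversion — the fifth is in the bass.

A#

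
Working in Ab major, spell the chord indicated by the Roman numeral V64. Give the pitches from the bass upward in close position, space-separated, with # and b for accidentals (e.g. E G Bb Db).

The numeral's case and figure indicate a major triad. In Ab major its root, scale degree 5, is Eb.
Stacking thirds from Eb gives Eb-G-Bb.
With the 64 figure the chord is in second inversion; from the bass Bb upward in close position it reads Bb-Eb-G.

Bb Eb G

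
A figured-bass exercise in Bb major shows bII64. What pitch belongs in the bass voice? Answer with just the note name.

Gb

bII in Bb major has root Cb; the chord is Cb-Eb-Gb.
The figure 64 means second inversion — the fifth is in the bass.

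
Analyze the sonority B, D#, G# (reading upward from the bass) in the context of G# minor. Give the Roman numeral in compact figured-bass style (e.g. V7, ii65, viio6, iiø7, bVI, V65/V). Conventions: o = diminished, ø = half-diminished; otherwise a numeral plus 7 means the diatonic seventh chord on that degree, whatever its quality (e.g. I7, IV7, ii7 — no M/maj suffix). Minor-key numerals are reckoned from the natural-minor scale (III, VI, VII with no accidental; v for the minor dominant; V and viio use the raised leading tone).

i6

Stacked in thirds the chord is G#-B-D#: a minor triad on G#.
G# is scale degree 1 in G# minor, and a minor triad on that degree is written i.
With B in the bass the chord is in first inversion, so the figured bass is 6.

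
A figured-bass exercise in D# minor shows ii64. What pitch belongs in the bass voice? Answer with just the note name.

B#

ii in D# minor has root E#; the chord is E#-G#-B#.
The figure 64 means second inversion — the fifth is in the bass.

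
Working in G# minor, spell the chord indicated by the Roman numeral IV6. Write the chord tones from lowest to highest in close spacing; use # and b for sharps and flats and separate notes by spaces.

E# G# C#

IV6 is the major subdominant, borrowed from the parallel major. In G# minor that root is C#.
So the chord is C#-E#-G#.
The figured bass 6 indicates first inversion, placing the third (E#) in the bass: E#-G#-C#.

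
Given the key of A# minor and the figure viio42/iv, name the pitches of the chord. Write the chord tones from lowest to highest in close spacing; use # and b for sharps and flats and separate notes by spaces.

B C## E# G#

The slash marks an applied leading-tone chord: viio of iv. In A# minor, iv is D#, so the leading tone to it is C##, a half step below.
Building a fully diminished seventh chord on C## gives C##-E#-G#-B.
The figured bass 42 indicates third inversion, placing the seventh (B) in the bass: B-C##-E#-G#.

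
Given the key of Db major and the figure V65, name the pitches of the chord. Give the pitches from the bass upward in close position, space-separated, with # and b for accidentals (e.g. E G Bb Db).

In Db major, the dominant is Ab, and the diatonic chord built there is a dominant seventh chord.
Stacking thirds from Ab gives Ab-C-Eb-Gb.
With the 65 figure the chord is in first inversion; from the bass C upward in close position it reads C-Eb-Gb-Ab.

C Eb Gb Ab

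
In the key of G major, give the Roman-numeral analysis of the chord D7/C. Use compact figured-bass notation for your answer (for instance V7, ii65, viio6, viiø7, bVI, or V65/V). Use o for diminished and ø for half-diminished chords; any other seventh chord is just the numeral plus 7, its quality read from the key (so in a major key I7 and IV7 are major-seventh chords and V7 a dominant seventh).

Stacked in thirds the chord is D-F#-A-C: a dominant seventh chord on D.
D is scale degree 5 in G major, and a dominant seventh chord on that degree is written V7.
With C in the bass the chord is in third inversion, so the figured bass is 42.

V42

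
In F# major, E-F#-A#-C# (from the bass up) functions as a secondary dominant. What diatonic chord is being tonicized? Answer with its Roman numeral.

IV

The chord is a dominant seventh chord on F#.
A dominant resolves down a perfect fifth: F# → B. In F# major, B is scale degree 4, i.e. IV.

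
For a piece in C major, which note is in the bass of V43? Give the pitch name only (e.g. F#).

V in C major has root G; the chord is G-B-D-F.
The figure 43 means second inversion — the fifth is in the bass.

D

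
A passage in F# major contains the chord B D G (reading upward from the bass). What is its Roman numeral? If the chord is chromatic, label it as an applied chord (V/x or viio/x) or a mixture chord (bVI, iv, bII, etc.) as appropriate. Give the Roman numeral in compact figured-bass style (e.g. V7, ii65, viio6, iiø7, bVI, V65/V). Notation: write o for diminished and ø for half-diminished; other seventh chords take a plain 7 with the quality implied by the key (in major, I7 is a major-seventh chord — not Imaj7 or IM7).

The pitches G-B-D form a major triad rooted on G.
G is the lowered second degree of F# major (diatonic 2 would be G#). This is the Neapolitan sixth — a major triad on the lowered second degree, here in its customary first inversion.
With B in the bass the chord is in first inversion, so the figured bass is 6.

bII6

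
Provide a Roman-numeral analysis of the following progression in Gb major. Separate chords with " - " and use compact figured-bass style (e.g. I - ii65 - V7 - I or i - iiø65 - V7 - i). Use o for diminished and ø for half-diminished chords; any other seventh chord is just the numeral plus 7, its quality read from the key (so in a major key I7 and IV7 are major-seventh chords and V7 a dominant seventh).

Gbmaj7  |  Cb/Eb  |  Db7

I7 - IV6 - V7

Gbmaj7: root Gb is the tonic; major seventh chord there is I7.
Cb/Eb: root Cb is the subdominant; major triad there is IV6.
Db7: root Db is the dominant; dominant seventh chord there is V7.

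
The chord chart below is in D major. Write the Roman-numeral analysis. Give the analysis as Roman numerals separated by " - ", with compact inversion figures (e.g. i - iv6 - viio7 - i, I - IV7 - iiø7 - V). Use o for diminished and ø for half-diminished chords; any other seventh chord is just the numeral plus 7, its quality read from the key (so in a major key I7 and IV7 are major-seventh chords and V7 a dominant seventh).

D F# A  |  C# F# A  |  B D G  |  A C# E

I - iii64 - IV6 - V

D-F#-A: major triad on D = scale degree 1 → I.
C#-F#-A: minor triad on F# = scale degree 3 → iii64.
B-D-G: major triad on G = scale degree 4 → IV6.
A-C#-E: major triad on A = scale degree 5 → V.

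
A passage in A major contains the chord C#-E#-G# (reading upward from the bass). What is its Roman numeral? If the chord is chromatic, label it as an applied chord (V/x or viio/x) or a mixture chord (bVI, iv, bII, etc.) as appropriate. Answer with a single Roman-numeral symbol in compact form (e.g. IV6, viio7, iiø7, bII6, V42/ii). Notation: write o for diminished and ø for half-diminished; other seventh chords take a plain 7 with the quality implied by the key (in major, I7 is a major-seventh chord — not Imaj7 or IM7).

V/vi

Stacked in thirds the chord is C#-E#-G#: a major triad on C#.
C# is not a diatonic chord root with this quality in A major, but it lies a perfect fifth above F# (vi), so the chord functions as an applied dominant of vi.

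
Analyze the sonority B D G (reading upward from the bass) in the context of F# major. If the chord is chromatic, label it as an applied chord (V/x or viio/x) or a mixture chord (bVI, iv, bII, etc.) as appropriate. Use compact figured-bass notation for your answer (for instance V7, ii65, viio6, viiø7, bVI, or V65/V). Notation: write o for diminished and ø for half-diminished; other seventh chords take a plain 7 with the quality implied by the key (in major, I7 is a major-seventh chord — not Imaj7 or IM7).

bII6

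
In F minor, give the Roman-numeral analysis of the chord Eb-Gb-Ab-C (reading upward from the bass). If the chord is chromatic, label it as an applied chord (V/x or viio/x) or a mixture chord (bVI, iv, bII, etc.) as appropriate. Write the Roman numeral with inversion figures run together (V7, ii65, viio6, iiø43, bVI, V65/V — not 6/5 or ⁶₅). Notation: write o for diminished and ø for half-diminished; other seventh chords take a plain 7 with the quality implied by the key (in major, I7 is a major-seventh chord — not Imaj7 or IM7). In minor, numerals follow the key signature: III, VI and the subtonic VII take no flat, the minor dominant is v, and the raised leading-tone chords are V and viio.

V43/VI

Stacked in thirds the chord is Ab-C-Eb-Gb: a dominant seventh chord on Ab.
Ab is not a diatonic chord root with this quality in F minor, but it lies a perfect fifth above Db (VI), so the chord functions as an applied dominant of VI.
With Eb in the bass the chord is in second inversion, so the figured bass is 43.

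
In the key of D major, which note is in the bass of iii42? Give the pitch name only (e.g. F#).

iii in D major has root F#; the chord is F#-A-C#-E.
The figure 42 means third inversion — the seventh is in the bass.

E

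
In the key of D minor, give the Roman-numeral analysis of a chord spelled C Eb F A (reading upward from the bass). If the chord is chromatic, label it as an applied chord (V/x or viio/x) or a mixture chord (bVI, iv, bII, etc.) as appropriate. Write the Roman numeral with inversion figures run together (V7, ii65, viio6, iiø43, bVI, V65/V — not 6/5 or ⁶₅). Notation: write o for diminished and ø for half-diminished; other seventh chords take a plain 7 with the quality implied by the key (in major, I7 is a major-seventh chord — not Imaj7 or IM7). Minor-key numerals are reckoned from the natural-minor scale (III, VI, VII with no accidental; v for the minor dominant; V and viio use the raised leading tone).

The pitches F-A-C-Eb form a dominant seventh chord rooted on F.
F is not a diatonic chord root with this quality in D minor, but it lies a perfect fifth above Bb (VI), so the chord functions as an applied dominant of VI.
With C in the bass the chord is in second inversion, so the figured bass is 43.

V43/VI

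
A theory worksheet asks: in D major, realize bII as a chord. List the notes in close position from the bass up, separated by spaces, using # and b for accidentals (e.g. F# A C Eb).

Eb G Bb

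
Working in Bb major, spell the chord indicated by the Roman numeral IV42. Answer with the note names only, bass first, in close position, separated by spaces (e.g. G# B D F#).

D Eb G Bb

The numeral's case and figure indicate a major seventh chord. In Bb major its root, the fourth degree, is Eb.
That chord is spelled Eb-G-Bb-D.
With the 42 figure the chord is in third inversion; from the bass D upward in close position it reads D-Eb-G-Bb.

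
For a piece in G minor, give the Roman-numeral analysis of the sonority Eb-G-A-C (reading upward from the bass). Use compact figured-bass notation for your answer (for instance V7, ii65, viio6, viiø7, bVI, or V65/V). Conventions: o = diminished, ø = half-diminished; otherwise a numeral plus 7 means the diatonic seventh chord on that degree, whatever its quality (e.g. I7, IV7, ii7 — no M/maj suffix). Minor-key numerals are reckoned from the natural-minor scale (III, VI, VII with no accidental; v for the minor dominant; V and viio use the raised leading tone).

iiø43

Stacked in thirds the chord is A-C-Eb-G: a half-diminished seventh chord on A.
In G minor, A is the supertonic; the diatonic half-diminished seventh chord there is iiø7.
With Eb in the bass the chord is in second inversion, so the figured bass is 43.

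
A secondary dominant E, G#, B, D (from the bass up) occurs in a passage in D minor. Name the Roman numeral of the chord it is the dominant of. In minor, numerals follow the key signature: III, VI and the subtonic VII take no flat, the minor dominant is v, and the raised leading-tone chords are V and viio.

V

The chord is a dominant seventh chord on E.
A dominant resolves down a perfect fifth: E → A. In D minor, A is scale degree 5, i.e. V.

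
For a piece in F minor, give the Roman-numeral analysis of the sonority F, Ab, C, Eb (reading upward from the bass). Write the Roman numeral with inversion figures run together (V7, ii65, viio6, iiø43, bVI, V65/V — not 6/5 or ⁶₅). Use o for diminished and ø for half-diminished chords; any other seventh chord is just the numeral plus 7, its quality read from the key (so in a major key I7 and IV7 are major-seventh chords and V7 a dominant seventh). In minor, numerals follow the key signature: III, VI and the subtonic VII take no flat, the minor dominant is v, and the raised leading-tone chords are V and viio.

Stacked in thirds the chord is F-Ab-C-Eb: a minor seventh chord on F.
In F minor, F is the tonic; the diatonic minor seventh chord there is i7.

i7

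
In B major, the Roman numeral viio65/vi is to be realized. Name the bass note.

A#

The applied chord viio65/vi is rooted on F##: F##-A#-C#-E.
The figure 65 means first inversion — the third is in the bass.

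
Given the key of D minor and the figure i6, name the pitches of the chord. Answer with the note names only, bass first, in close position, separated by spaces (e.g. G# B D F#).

F A D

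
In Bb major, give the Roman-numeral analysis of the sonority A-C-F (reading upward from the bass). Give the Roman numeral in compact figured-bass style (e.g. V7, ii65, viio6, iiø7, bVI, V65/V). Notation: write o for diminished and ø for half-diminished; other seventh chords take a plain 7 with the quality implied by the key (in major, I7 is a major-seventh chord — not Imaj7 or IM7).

V6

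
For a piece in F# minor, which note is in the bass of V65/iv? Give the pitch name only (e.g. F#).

The applied chord V65/iv is rooted on F#: F#-A#-C#-E.
The figure 65 means first inversion — the third is in the bass.

A#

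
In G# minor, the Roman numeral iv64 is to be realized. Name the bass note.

G#

iv in G# minor has root C#; the chord is C#-E-G#.
The figure 64 means second inversion — the fifth is in the bass.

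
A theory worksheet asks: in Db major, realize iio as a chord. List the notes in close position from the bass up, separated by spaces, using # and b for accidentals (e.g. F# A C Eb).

Eb Gb Bbb

iio is the diminished supertonic triad, borrowed from the parallel minor. In Db major that root is Eb.
So the chord is Eb-Gb-Bbb, a diminished triad.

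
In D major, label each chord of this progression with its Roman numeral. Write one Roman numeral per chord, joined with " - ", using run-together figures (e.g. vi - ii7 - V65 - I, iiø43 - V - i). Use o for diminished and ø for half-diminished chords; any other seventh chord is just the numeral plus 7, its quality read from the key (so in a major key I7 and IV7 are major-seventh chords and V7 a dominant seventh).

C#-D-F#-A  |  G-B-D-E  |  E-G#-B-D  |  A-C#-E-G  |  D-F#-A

C#-D-F#-A: major seventh chord on D = scale degree 1 → I42.
G-B-D-E: minor seventh chord on E = scale degree 2 → ii65.
E-G#-B-D: a dominant seventh chord on E, the applied dominant of V → V7/V.
A-C#-E-G: dominant seventh chord on A = scale degree 5 → V7.
D-F#-A has root D, degree 1 in D major, so I.

I42 - ii65 - V7/V - V7 - I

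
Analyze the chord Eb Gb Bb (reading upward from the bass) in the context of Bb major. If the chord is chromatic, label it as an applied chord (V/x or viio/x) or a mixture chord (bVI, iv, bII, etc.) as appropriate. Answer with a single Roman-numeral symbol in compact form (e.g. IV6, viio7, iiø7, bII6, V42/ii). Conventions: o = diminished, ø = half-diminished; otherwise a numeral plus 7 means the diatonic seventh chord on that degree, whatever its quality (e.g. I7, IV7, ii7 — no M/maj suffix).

Stacked in thirds the chord is Eb-Gb-Bb: a minor triad on Eb.
Eb is the fourth degree of Bb major. This is the minor subdominant, borrowed from the parallel minor.

iv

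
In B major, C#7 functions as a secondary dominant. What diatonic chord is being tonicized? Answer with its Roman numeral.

V

The chord is a dominant seventh chord on C#.
A dominant resolves down a perfect fifth: C# → F#. In B major, F# is scale degree 5, i.e. V.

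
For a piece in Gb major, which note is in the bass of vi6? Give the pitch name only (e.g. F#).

Gb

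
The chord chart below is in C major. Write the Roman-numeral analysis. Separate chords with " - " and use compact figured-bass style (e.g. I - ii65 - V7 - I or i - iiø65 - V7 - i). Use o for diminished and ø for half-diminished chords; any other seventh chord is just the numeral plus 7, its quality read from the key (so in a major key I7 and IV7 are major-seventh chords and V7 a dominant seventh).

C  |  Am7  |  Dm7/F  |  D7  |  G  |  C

C: major triad on C = scale degree 1 → I.
Am7 has root A, degree 6 in C major, so vi7.
Dm7/F: minor seventh chord on D = scale degree 2 → ii65.
D7: a dominant seventh chord on D, the applied dominant of V → V7/V.
G: root G is the dominant; major triad there is V.
C: major triad on C = scale degree 1 → I.

I - vi7 - ii65 - V7/V - V - I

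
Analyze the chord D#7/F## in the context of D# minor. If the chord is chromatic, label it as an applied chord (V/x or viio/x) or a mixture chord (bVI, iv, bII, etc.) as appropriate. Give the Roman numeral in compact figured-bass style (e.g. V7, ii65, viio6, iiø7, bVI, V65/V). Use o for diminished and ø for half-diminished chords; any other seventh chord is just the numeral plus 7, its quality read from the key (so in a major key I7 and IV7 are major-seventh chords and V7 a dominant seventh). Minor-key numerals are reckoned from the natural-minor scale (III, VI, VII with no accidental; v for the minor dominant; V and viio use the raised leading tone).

Stacked in thirds the chord is D#-F##-A#-C#: a dominant seventh chord on D#.
D# is not a diatonic chord root with this quality in D# minor, but it lies a perfect fifth above G# (iv), so the chord functions as an applied dominant of iv.
With F## in the bass the chord is in first inversion, so the figured bass is 65.

V65/iv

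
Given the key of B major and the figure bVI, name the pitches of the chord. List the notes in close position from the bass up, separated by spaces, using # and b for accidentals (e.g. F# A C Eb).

bVI is a major triad on the lowered sixth degree, borrowed from the parallel minor. In B major that root is G.
So the chord is G-B-D.

G B D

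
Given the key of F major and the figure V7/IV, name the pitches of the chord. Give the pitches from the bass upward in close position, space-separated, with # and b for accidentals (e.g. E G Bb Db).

V7/IV is a secondary dominant — the dominant seventh of IV. IV in F major is Bb, so the applied chord's root is F, a perfect fifth above.
Building a dominant seventh chord on F gives F-A-C-Eb.

F A C Eb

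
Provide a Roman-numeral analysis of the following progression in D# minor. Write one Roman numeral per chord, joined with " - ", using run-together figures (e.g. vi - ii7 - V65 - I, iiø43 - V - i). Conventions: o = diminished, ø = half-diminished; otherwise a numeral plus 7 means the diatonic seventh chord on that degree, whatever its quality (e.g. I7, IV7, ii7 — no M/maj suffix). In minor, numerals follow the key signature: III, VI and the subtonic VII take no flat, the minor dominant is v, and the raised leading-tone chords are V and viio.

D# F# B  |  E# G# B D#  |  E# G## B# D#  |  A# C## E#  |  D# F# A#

D#-F#-B: root B is the submediant; major triad there is VI6.
E#-G#-B-D#: half-diminished seventh chord on E# = scale degree 2 → iiø7.
E#-G##-B#-D#: chromatic; E# is V of V, so V7/V.
A#-C##-E# has root A#, degree 5 in D# minor, so V.
D#-F#-A#: root D# is the tonic; minor triad there is i.

VI6 - iiø7 - V7/V - V - i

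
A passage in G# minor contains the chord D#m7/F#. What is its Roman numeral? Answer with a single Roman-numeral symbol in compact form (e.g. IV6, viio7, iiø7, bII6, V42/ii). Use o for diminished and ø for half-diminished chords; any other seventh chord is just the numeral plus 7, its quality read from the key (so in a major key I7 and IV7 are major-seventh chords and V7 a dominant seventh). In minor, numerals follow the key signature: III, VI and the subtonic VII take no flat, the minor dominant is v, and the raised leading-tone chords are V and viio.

v65

The pitches D#-F#-A#-C# form a minor seventh chord rooted on D#.
D# is scale degree 5 in G# minor, and a minor seventh chord on that degree is written v7.
With F# in the bass the chord is in first inversion, so the figured bass is 65.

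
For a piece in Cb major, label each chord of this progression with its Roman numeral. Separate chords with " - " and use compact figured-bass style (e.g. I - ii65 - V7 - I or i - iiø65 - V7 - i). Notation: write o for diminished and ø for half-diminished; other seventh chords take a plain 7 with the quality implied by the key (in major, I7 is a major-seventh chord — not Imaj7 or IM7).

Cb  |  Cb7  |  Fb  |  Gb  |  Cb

Cb: major triad on Cb = scale degree 1 → I.
Cb7: a dominant seventh chord on Cb, the applied dominant of IV → V7/IV.
Fb has root Fb, degree 4 in Cb major, so IV.
Gb has root Gb, degree 5 in Cb major, so V.
Cb: major triad on Cb = scale degree 1 → I.

I - V7/IV - IV - V - I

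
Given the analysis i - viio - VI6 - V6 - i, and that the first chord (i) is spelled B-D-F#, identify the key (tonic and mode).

B minor

The anchor chord is a minor triad on B, labeled i.
If B is scale degree 1 and the mode makes that degree carry a minor triad, the tonic is B and the mode is minor.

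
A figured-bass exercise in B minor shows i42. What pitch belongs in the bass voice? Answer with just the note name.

A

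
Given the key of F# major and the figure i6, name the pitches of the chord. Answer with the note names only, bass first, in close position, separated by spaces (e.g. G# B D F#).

A C# F#

Scale degree 1 in F# major is F#; here the chord built on it is altered to a minor triad. i6 is the minor tonic, borrowed from the parallel minor.
So the chord is F#-A-C#.
The figured bass 6 indicates first inversion, placing the third (A) in the bass: A-C#-F#.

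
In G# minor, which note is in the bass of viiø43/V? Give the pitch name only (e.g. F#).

G#

The applied chord viiø43/V is rooted on C##: C##-E#-G#-B#.
The figure 43 means second inversion — the fifth is in the bass.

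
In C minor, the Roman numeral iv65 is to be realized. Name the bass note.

iv in C minor has root F; the chord is F-Ab-C-Eb.
The figure 65 means first inversion — the third is in the bass.

Ab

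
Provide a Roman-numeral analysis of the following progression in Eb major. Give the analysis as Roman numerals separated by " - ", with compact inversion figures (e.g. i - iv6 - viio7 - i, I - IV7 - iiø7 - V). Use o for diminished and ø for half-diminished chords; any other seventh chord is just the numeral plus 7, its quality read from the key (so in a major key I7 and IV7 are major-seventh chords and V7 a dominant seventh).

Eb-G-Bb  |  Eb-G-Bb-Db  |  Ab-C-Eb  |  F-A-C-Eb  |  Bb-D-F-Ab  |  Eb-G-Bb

I - V7/IV - IV - V7/V - V7 - I

Eb-G-Bb has root Eb, degree 1 in Eb major, so I.
Eb-G-Bb-Db: chromatic; Eb is V of IV, so V7/IV.
Ab-C-Eb: major triad on Ab = scale degree 4 → IV.
F-A-C-Eb: chromatic; F is V of V, so V7/V.
Bb-D-F-Ab: root Bb is the dominant; dominant seventh chord there is V7.
Eb-G-Bb: root Eb is the tonic; major triad there is I.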